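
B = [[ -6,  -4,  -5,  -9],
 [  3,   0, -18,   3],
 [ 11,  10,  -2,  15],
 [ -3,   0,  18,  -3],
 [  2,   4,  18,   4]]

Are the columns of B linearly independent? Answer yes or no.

Row reduce B to echelon form.
R2 ← R2 + (1/2)·R1: [0, -2, -41/2, -3/2]
R3 ← R3 + (11/6)·R1: [0, 8/3, -67/6, -3/2]
R4 ← R4 − (1/2)·R1: [0, 2, 41/2, 3/2]
R5 ← R5 + (1/3)·R1: [0, 8/3, 49/3, 1]
R3 ← R3 + (4/3)·R2: [0, 0, -77/2, -7/2]
R4 ← R4 + R2: [0, 0, 0, 0]
R5 ← R5 + (4/3)·R2: [0, 0, -11, -1]
R5 ← R5 − (2/7)·R3: [0, 0, 0, 0]
3 pivots among 4 columns.
Only 3 < 4 pivot columns, so the columns are linearly dependent.

no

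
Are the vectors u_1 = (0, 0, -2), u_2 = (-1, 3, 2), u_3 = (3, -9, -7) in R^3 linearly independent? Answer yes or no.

Form the matrix with these vectors as rows and row reduce.
Swap R1 ↔ R2
R3 ← R3 + (3)·R1: [0, 0, -1]
R3 ← R3 − (1/2)·R2: [0, 0, 0]
2 nonzero rows, so the 3 vectors span a space of dimension 2.
Since 2 < 3, the vectors are linearly dependent.

no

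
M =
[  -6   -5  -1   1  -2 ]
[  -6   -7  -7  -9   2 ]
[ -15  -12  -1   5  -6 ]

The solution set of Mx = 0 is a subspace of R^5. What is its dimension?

3

Row reduce to echelon form.
R2 ← R2 − R1: [0, -2, -6, -10, 4]
R3 ← R3 − (5/2)·R1: [0, 1/2, 3/2, 5/2, -1]
R3 ← R3 + (1/4)·R2: [0, 0, 0, 0, 0]
2 nonzero rows, so rank(M) = 2.
M has 5 columns; by rank–nullity, nullity = 5 − 2 = 3.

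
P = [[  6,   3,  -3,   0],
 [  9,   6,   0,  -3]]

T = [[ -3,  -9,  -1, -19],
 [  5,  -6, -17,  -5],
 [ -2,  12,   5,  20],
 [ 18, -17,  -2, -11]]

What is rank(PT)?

2

First compute PT:
[[  3, -108, -72, -189],
 [-51, -66, -105, -168]]
Now row reduce the product.
R2 ← R2 + (17)·R1: [0, -1902, -1329, -3381]
2 nonzero rows, so rank(PT) = 2.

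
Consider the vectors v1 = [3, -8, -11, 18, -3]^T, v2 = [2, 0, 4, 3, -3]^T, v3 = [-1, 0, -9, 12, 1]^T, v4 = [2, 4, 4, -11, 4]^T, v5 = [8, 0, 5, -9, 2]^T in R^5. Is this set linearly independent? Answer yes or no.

Form the matrix with these vectors as rows and row reduce.
R2 ← R2 − (2/3)·R1: [0, 16/3, 34/3, -9, -1]
R3 ← R3 + (1/3)·R1: [0, -8/3, -38/3, 18, 0]
R4 ← R4 − (2/3)·R1: [0, 28/3, 34/3, -23, 6]
R5 ← R5 − (8/3)·R1: [0, 64/3, 103/3, -57, 10]
R3 ← R3 + (1/2)·R2: [0, 0, -7, 27/2, -1/2]
R4 ← R4 − (7/4)·R2: [0, 0, -17/2, -29/4, 31/4]
R5 ← R5 − (4)·R2: [0, 0, -11, -21, 14]
R4 ← R4 − (17/14)·R3: [0, 0, 0, -331/14, 117/14]
R5 ← R5 − (11/7)·R3: [0, 0, 0, -591/14, 207/14]
R5 ← R5 − (591/331)·R4: [0, 0, 0, 0, -45/331]
5 nonzero rows, so the 5 vectors span a space of dimension 5.
Since 5 = 5, the vectors are linearly independent.

yes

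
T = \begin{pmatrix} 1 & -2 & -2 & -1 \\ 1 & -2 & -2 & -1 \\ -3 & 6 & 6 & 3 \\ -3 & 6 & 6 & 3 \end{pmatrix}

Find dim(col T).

Row reduce to echelon form.
R2 ← R2 − R1: [0, 0, 0, 0]
R3 ← R3 + (3)·R1: [0, 0, 0, 0]
R4 ← R4 + (3)·R1: [0, 0, 0, 0]
Echelon form has 1 nonzero row, so rank(T) = 1.
The column space has dimension equal to the rank: 1.

1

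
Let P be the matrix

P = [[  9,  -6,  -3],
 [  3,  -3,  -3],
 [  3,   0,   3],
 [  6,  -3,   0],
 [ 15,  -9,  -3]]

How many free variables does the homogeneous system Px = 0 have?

Row reduce to echelon form.
R2 ← R2 − (1/3)·R1: [0, -1, -2]
R3 ← R3 − (1/3)·R1: [0, 2, 4]
R4 ← R4 − (2/3)·R1: [0, 1, 2]
R5 ← R5 − (5/3)·R1: [0, 1, 2]
R3 ← R3 + (2)·R2: [0, 0, 0]
R4 ← R4 + R2: [0, 0, 0]
R5 ← R5 + R2: [0, 0, 0]
2 nonzero rows, so rank(P) = 2.
P has 3 columns; by rank–nullity, nullity = 3 − 2 = 1.

1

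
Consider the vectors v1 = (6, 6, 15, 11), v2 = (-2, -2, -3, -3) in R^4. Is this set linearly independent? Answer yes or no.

yes

Form the matrix with these vectors as rows and row reduce.
R2 ← R2 + (1/3)·R1: [0, 0, 2, 2/3]
2 nonzero rows, so the 2 vectors span a space of dimension 2.
Since 2 = 2, the vectors are linearly independent.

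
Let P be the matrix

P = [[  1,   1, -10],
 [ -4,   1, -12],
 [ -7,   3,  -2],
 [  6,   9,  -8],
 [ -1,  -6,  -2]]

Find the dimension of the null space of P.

0

Row reduce to echelon form.
R2 ← R2 + (4)·R1: [0, 5, -52]
R3 ← R3 + (7)·R1: [0, 10, -72]
R4 ← R4 − (6)·R1: [0, 3, 52]
R5 ← R5 + R1: [0, -5, -12]
R3 ← R3 − (2)·R2: [0, 0, 32]
R4 ← R4 − (3/5)·R2: [0, 0, 416/5]
R5 ← R5 + R2: [0, 0, -64]
R4 ← R4 − (13/5)·R3: [0, 0, 0]
R5 ← R5 + (2)·R3: [0, 0, 0]
3 nonzero rows, so rank(P) = 3.
P has 3 columns; by rank–nullity, nullity = 3 − 3 = 0.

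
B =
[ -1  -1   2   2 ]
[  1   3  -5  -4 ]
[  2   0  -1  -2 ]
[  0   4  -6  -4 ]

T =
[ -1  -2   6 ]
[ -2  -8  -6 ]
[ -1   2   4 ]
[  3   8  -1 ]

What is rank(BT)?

First compute BT:
[[  7,  30,   6],
 [-14, -68, -28],
 [ -7, -22,  10],
 [-14, -76, -44]]
Now row reduce the product.
R2 ← R2 + (2)·R1: [0, -8, -16]
R3 ← R3 + R1: [0, 8, 16]
R4 ← R4 + (2)·R1: [0, -16, -32]
R3 ← R3 + R2: [0, 0, 0]
R4 ← R4 − (2)·R2: [0, 0, 0]
2 nonzero rows, so rank(BT) = 2.

2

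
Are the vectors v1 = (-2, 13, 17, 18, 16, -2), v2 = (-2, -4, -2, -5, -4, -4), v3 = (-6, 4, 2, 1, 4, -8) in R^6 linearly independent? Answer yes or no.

Form the matrix with these vectors as rows and row reduce.
R2 ← R2 − R1: [0, -17, -19, -23, -20, -2]
R3 ← R3 − (3)·R1: [0, -35, -49, -53, -44, -2]
R3 ← R3 − (35/17)·R2: [0, 0, -168/17, -96/17, -48/17, 36/17]
3 nonzero rows, so the 3 vectors span a space of dimension 3.
Since 3 = 3, the vectors are linearly independent.

yes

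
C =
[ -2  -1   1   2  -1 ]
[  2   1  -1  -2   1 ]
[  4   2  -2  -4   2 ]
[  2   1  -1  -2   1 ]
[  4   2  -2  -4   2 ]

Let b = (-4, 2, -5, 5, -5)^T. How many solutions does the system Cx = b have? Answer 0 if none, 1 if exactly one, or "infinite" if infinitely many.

Row reduce the augmented matrix [C | b].
R2 ← R2 + R1: [0, 0, 0, 0, 0, -2]
R3 ← R3 + (2)·R1: [0, 0, 0, 0, 0, -13]
R4 ← R4 + R1: [0, 0, 0, 0, 0, 1]
R5 ← R5 + (2)·R1: [0, 0, 0, 0, 0, -13]
R3 ← R3 − (13/2)·R2: [0, 0, 0, 0, 0, 0]
R4 ← R4 + (1/2)·R2: [0, 0, 0, 0, 0, 0]
R5 ← R5 − (13/2)·R2: [0, 0, 0, 0, 0, 0]
The echelon form has 2 nonzero rows; the last pivot sits in the augmented column, so rank(C) = 1 but rank([C|b]) = 2.
Since the ranks differ, the system is inconsistent.
It has no solutions.

0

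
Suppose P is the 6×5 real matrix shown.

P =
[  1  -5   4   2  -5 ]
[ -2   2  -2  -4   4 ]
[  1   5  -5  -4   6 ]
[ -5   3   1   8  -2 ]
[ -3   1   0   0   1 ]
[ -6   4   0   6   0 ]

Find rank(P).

3

Row reduce to echelon form.
R2 ← R2 + (2)·R1: [0, -8, 6, 0, -6]
R3 ← R3 − R1: [0, 10, -9, -6, 11]
R4 ← R4 + (5)·R1: [0, -22, 21, 18, -27]
R5 ← R5 + (3)·R1: [0, -14, 12, 6, -14]
R6 ← R6 + (6)·R1: [0, -26, 24, 18, -30]
R3 ← R3 + (5/4)·R2: [0, 0, -3/2, -6, 7/2]
R4 ← R4 − (11/4)·R2: [0, 0, 9/2, 18, -21/2]
R5 ← R5 − (7/4)·R2: [0, 0, 3/2, 6, -7/2]
R6 ← R6 − (13/4)·R2: [0, 0, 9/2, 18, -21/2]
R4 ← R4 + (3)·R3: [0, 0, 0, 0, 0]
R5 ← R5 + R3: [0, 0, 0, 0, 0]
R6 ← R6 + (3)·R3: [0, 0, 0, 0, 0]
Echelon form has 3 nonzero rows, so rank(P) = 3.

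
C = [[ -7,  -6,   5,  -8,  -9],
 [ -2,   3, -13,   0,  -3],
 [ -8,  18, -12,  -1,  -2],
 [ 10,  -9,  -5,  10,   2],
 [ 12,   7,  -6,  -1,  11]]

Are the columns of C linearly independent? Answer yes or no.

yes

Row reduce C to echelon form.
R2 ← R2 − (2/7)·R1: [0, 33/7, -101/7, 16/7, -3/7]
R3 ← R3 − (8/7)·R1: [0, 174/7, -124/7, 57/7, 58/7]
R4 ← R4 + (10/7)·R1: [0, -123/7, 15/7, -10/7, -76/7]
R5 ← R5 + (12/7)·R1: [0, -23/7, 18/7, -103/7, -31/7]
R3 ← R3 − (58/11)·R2: [0, 0, 642/11, -43/11, 116/11]
R4 ← R4 + (41/11)·R2: [0, 0, -568/11, 78/11, -137/11]
R5 ← R5 + (23/33)·R2: [0, 0, -247/33, -433/33, -52/11]
R4 ← R4 + (284/321)·R3: [0, 0, 0, 1166/321, -1003/321]
R5 ← R5 + (247/1926)·R3: [0, 0, 0, -26237/1926, -3250/963]
R5 ← R5 + (26237/6996)·R4: [0, 0, 0, 0, -35197/2332]
5 pivots among 5 columns.
Every column is a pivot column, so the columns are linearly independent.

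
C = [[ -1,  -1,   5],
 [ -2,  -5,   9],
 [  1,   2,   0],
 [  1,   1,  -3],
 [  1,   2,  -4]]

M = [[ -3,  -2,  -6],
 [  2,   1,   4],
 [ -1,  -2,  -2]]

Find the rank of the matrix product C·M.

2

First compute CM:
[[ -4,  -9,  -8],
 [-13, -19, -26],
 [  1,   0,   2],
 [  2,   5,   4],
 [  5,   8,  10]]
Now row reduce the product.
R2 ← R2 − (13/4)·R1: [0, 41/4, 0]
R3 ← R3 + (1/4)·R1: [0, -9/4, 0]
R4 ← R4 + (1/2)·R1: [0, 1/2, 0]
R5 ← R5 + (5/4)·R1: [0, -13/4, 0]
R3 ← R3 + (9/41)·R2: [0, 0, 0]
R4 ← R4 − (2/41)·R2: [0, 0, 0]
R5 ← R5 + (13/41)·R2: [0, 0, 0]
2 nonzero rows, so rank(CM) = 2.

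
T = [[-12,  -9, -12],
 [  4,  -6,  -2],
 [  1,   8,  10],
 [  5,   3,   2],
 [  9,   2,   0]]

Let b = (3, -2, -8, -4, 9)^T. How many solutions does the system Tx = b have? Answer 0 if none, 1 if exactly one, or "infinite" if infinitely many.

0

Row reduce the augmented matrix [T | b].
R2 ← R2 + (1/3)·R1: [0, -9, -6, -1]
R3 ← R3 + (1/12)·R1: [0, 29/4, 9, -31/4]
R4 ← R4 + (5/12)·R1: [0, -3/4, -3, -11/4]
R5 ← R5 + (3/4)·R1: [0, -19/4, -9, 45/4]
R3 ← R3 + (29/36)·R2: [0, 0, 25/6, -77/9]
R4 ← R4 − (1/12)·R2: [0, 0, -5/2, -8/3]
R5 ← R5 − (19/36)·R2: [0, 0, -35/6, 106/9]
R4 ← R4 + (3/5)·R3: [0, 0, 0, -39/5]
R5 ← R5 + (7/5)·R3: [0, 0, 0, -1/5]
R5 ← R5 − (1/39)·R4: [0, 0, 0, 0]
The echelon form has 4 nonzero rows; the last pivot sits in the augmented column, so rank(T) = 3 but rank([T|b]) = 4.
Since the ranks differ, the system is inconsistent.
It has no solutions.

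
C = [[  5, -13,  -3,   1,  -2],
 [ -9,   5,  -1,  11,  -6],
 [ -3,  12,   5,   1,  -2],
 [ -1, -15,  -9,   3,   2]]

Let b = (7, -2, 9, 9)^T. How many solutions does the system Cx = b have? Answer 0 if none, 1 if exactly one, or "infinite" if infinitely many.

0

Row reduce the augmented matrix [C | b].
R2 ← R2 + (9/5)·R1: [0, -92/5, -32/5, 64/5, -48/5, 53/5]
R3 ← R3 + (3/5)·R1: [0, 21/5, 16/5, 8/5, -16/5, 66/5]
R4 ← R4 + (1/5)·R1: [0, -88/5, -48/5, 16/5, 8/5, 52/5]
R3 ← R3 + (21/92)·R2: [0, 0, 40/23, 104/23, -124/23, 1437/92]
R4 ← R4 − (22/23)·R2: [0, 0, -80/23, -208/23, 248/23, 6/23]
R4 ← R4 + (2)·R3: [0, 0, 0, 0, 0, 63/2]
The echelon form has 4 nonzero rows; the last pivot sits in the augmented column, so rank(C) = 3 but rank([C|b]) = 4.
Since the ranks differ, the system is inconsistent.
It has no solutions.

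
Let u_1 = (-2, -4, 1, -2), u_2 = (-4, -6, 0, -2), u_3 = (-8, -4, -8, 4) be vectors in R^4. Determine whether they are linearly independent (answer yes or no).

no

Form the matrix with these vectors as rows and row reduce.
R2 ← R2 − (2)·R1: [0, 2, -2, 2]
R3 ← R3 − (4)·R1: [0, 12, -12, 12]
R3 ← R3 − (6)·R2: [0, 0, 0, 0]
2 nonzero rows, so the 3 vectors span a space of dimension 2.
Since 2 < 3, the vectors are linearly dependent.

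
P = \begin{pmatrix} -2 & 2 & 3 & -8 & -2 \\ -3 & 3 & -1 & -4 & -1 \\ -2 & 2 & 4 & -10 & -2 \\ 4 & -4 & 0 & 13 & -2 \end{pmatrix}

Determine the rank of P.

Row reduce to echelon form.
R2 ← R2 − (3/2)·R1: [0, 0, -11/2, 8, 2]
R3 ← R3 − R1: [0, 0, 1, -2, 0]
R4 ← R4 + (2)·R1: [0, 0, 6, -3, -6]
R3 ← R3 + (2/11)·R2: [0, 0, 0, -6/11, 4/11]
R4 ← R4 + (12/11)·R2: [0, 0, 0, 63/11, -42/11]
R4 ← R4 + (21/2)·R3: [0, 0, 0, 0, 0]
Echelon form has 3 nonzero rows, so rank(P) = 3.

3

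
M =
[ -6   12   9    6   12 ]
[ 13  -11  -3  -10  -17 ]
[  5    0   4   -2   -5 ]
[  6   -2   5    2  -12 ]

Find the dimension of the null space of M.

2

Row reduce to echelon form.
R2 ← R2 + (13/6)·R1: [0, 15, 33/2, 3, 9]
R3 ← R3 + (5/6)·R1: [0, 10, 23/2, 3, 5]
R4 ← R4 + R1: [0, 10, 14, 8, 0]
R3 ← R3 − (2/3)·R2: [0, 0, 1/2, 1, -1]
R4 ← R4 − (2/3)·R2: [0, 0, 3, 6, -6]
R4 ← R4 − (6)·R3: [0, 0, 0, 0, 0]
3 nonzero rows, so rank(M) = 3.
M has 5 columns; by rank–nullity, nullity = 5 − 3 = 2.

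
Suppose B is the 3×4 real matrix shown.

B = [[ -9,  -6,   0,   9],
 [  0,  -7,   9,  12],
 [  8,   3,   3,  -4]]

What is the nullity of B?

Row reduce to echelon form.
R3 ← R3 + (8/9)·R1: [0, -7/3, 3, 4]
R3 ← R3 − (1/3)·R2: [0, 0, 0, 0]
2 nonzero rows, so rank(B) = 2.
B has 4 columns; by rank–nullity, nullity = 4 − 2 = 2.

2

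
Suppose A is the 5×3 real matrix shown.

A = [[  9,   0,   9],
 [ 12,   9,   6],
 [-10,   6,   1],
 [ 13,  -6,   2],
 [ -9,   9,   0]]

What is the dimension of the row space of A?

3

Row reduce to echelon form.
R2 ← R2 − (4/3)·R1: [0, 9, -6]
R3 ← R3 + (10/9)·R1: [0, 6, 11]
R4 ← R4 − (13/9)·R1: [0, -6, -11]
R5 ← R5 + R1: [0, 9, 9]
R3 ← R3 − (2/3)·R2: [0, 0, 15]
R4 ← R4 + (2/3)·R2: [0, 0, -15]
R5 ← R5 − R2: [0, 0, 15]
R4 ← R4 + R3: [0, 0, 0]
R5 ← R5 − R3: [0, 0, 0]
Echelon form has 3 nonzero rows, so rank(A) = 3.
The row space has dimension equal to the rank: 3.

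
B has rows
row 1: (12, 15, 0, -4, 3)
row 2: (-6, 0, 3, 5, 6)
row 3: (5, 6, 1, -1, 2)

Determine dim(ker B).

2

Row reduce to echelon form.
R2 ← R2 + (1/2)·R1: [0, 15/2, 3, 3, 15/2]
R3 ← R3 − (5/12)·R1: [0, -1/4, 1, 2/3, 3/4]
R3 ← R3 + (1/30)·R2: [0, 0, 11/10, 23/30, 1]
3 nonzero rows, so rank(B) = 3.
B has 5 columns; by rank–nullity, nullity = 5 − 3 = 2.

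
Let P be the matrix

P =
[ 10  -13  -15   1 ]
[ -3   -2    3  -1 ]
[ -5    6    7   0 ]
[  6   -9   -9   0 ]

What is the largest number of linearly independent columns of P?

Row reduce to echelon form.
R2 ← R2 + (3/10)·R1: [0, -59/10, -3/2, -7/10]
R3 ← R3 + (1/2)·R1: [0, -1/2, -1/2, 1/2]
R4 ← R4 − (3/5)·R1: [0, -6/5, 0, -3/5]
R3 ← R3 − (5/59)·R2: [0, 0, -22/59, 33/59]
R4 ← R4 − (12/59)·R2: [0, 0, 18/59, -27/59]
R4 ← R4 + (9/11)·R3: [0, 0, 0, 0]
Echelon form has 3 nonzero rows, so rank(P) = 3.
The rank gives the maximum number of linearly independent columns: 3.

3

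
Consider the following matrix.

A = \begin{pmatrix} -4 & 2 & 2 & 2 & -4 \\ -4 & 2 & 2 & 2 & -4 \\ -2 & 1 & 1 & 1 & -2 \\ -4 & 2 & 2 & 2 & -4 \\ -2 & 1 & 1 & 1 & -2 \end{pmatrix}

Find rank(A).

Row reduce to echelon form.
R2 ← R2 − R1: [0, 0, 0, 0, 0]
R3 ← R3 − (1/2)·R1: [0, 0, 0, 0, 0]
R4 ← R4 − R1: [0, 0, 0, 0, 0]
R5 ← R5 − (1/2)·R1: [0, 0, 0, 0, 0]
Echelon form has 1 nonzero row, so rank(A) = 1.

1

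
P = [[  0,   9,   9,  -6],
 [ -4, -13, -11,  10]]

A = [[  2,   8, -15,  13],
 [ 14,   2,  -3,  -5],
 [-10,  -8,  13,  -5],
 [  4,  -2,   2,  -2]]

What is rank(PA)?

2

First compute PA:
[[ 12, -42,  78, -78],
 [-40,  10, -24,  48]]
Now row reduce the product.
R2 ← R2 + (10/3)·R1: [0, -130, 236, -212]
2 nonzero rows, so rank(PA) = 2.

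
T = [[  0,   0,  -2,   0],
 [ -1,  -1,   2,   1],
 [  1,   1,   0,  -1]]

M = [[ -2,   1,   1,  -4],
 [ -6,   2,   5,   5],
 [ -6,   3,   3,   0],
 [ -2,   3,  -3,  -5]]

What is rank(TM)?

2

First compute TM:
[[ 12,  -6,  -6,   0],
 [ -6,   6,  -3,  -6],
 [ -6,   0,   9,   6]]
Now row reduce the product.
R2 ← R2 + (1/2)·R1: [0, 3, -6, -6]
R3 ← R3 + (1/2)·R1: [0, -3, 6, 6]
R3 ← R3 + R2: [0, 0, 0, 0]
2 nonzero rows, so rank(TM) = 2.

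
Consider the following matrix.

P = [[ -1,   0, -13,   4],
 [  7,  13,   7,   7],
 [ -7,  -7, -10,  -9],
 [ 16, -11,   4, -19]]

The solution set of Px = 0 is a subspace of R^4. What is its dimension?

0

Row reduce to echelon form.
R2 ← R2 + (7)·R1: [0, 13, -84, 35]
R3 ← R3 − (7)·R1: [0, -7, 81, -37]
R4 ← R4 + (16)·R1: [0, -11, -204, 45]
R3 ← R3 + (7/13)·R2: [0, 0, 465/13, -236/13]
R4 ← R4 + (11/13)·R2: [0, 0, -3576/13, 970/13]
R4 ← R4 + (1192/155)·R3: [0, 0, 0, -10074/155]
4 nonzero rows, so rank(P) = 4.
P has 4 columns; by rank–nullity, nullity = 4 − 4 = 0.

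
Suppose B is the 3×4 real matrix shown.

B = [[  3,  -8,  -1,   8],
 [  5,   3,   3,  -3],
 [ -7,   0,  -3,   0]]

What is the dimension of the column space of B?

Row reduce to echelon form.
R2 ← R2 − (5/3)·R1: [0, 49/3, 14/3, -49/3]
R3 ← R3 + (7/3)·R1: [0, -56/3, -16/3, 56/3]
R3 ← R3 + (8/7)·R2: [0, 0, 0, 0]
Echelon form has 2 nonzero rows, so rank(B) = 2.
The column space has dimension equal to the rank: 2.

2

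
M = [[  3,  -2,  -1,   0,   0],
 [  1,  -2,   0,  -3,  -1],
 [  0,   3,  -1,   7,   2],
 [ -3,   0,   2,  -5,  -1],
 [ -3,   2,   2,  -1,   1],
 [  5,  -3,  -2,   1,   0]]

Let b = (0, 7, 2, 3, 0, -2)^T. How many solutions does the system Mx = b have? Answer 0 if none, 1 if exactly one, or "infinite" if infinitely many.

0

Row reduce the augmented matrix [M | b].
R2 ← R2 − (1/3)·R1: [0, -4/3, 1/3, -3, -1, 7]
R4 ← R4 + R1: [0, -2, 1, -5, -1, 3]
R5 ← R5 + R1: [0, 0, 1, -1, 1, 0]
R6 ← R6 − (5/3)·R1: [0, 1/3, -1/3, 1, 0, -2]
R3 ← R3 + (9/4)·R2: [0, 0, -1/4, 1/4, -1/4, 71/4]
R4 ← R4 − (3/2)·R2: [0, 0, 1/2, -1/2, 1/2, -15/2]
R6 ← R6 + (1/4)·R2: [0, 0, -1/4, 1/4, -1/4, -1/4]
R4 ← R4 + (2)·R3: [0, 0, 0, 0, 0, 28]
R5 ← R5 + (4)·R3: [0, 0, 0, 0, 0, 71]
R6 ← R6 − R3: [0, 0, 0, 0, 0, -18]
R5 ← R5 − (71/28)·R4: [0, 0, 0, 0, 0, 0]
R6 ← R6 + (9/14)·R4: [0, 0, 0, 0, 0, 0]
The echelon form has 4 nonzero rows; the last pivot sits in the augmented column, so rank(M) = 3 but rank([M|b]) = 4.
Since the ranks differ, the system is inconsistent.
It has no solutions.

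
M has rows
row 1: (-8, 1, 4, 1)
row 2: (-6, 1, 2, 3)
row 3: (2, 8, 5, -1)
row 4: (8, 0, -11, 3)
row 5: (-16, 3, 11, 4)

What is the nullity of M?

0

Row reduce to echelon form.
R2 ← R2 − (3/4)·R1: [0, 1/4, -1, 9/4]
R3 ← R3 + (1/4)·R1: [0, 33/4, 6, -3/4]
R4 ← R4 + R1: [0, 1, -7, 4]
R5 ← R5 − (2)·R1: [0, 1, 3, 2]
R3 ← R3 − (33)·R2: [0, 0, 39, -75]
R4 ← R4 − (4)·R2: [0, 0, -3, -5]
R5 ← R5 − (4)·R2: [0, 0, 7, -7]
R4 ← R4 + (1/13)·R3: [0, 0, 0, -140/13]
R5 ← R5 − (7/39)·R3: [0, 0, 0, 84/13]
R5 ← R5 + (3/5)·R4: [0, 0, 0, 0]
4 nonzero rows, so rank(M) = 4.
M has 4 columns; by rank–nullity, nullity = 4 − 4 = 0.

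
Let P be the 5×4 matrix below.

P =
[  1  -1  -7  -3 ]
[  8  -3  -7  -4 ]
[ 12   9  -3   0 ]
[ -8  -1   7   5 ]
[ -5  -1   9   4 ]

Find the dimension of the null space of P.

0

Row reduce to echelon form.
R2 ← R2 − (8)·R1: [0, 5, 49, 20]
R3 ← R3 − (12)·R1: [0, 21, 81, 36]
R4 ← R4 + (8)·R1: [0, -9, -49, -19]
R5 ← R5 + (5)·R1: [0, -6, -26, -11]
R3 ← R3 − (21/5)·R2: [0, 0, -624/5, -48]
R4 ← R4 + (9/5)·R2: [0, 0, 196/5, 17]
R5 ← R5 + (6/5)·R2: [0, 0, 164/5, 13]
R4 ← R4 + (49/156)·R3: [0, 0, 0, 25/13]
R5 ← R5 + (41/156)·R3: [0, 0, 0, 5/13]
R5 ← R5 − (1/5)·R4: [0, 0, 0, 0]
4 nonzero rows, so rank(P) = 4.
P has 4 columns; by rank–nullity, nullity = 4 − 4 = 0.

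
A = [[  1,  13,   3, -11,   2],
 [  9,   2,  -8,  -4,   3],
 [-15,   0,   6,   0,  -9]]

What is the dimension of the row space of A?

3

Row reduce to echelon form.
R2 ← R2 − (9)·R1: [0, -115, -35, 95, -15]
R3 ← R3 + (15)·R1: [0, 195, 51, -165, 21]
R3 ← R3 + (39/23)·R2: [0, 0, -192/23, -90/23, -102/23]
Echelon form has 3 nonzero rows, so rank(A) = 3.
The row space has dimension equal to the rank: 3.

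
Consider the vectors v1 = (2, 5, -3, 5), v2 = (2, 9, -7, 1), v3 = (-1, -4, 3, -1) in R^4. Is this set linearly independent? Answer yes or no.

Form the matrix with these vectors as rows and row reduce.
R2 ← R2 − R1: [0, 4, -4, -4]
R3 ← R3 + (1/2)·R1: [0, -3/2, 3/2, 3/2]
R3 ← R3 + (3/8)·R2: [0, 0, 0, 0]
2 nonzero rows, so the 3 vectors span a space of dimension 2.
Since 2 < 3, the vectors are linearly dependent.

no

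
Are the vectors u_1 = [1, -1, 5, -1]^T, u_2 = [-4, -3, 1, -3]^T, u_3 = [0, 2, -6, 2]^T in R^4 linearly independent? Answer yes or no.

Form the matrix with these vectors as rows and row reduce.
R2 ← R2 + (4)·R1: [0, -7, 21, -7]
R3 ← R3 + (2/7)·R2: [0, 0, 0, 0]
2 nonzero rows, so the 3 vectors span a space of dimension 2.
Since 2 < 3, the vectors are linearly dependent.

no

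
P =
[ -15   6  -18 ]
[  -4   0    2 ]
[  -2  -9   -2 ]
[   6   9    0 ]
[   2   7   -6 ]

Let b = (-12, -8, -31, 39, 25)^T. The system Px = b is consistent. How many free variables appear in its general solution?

Row reduce the augmented matrix [P | b].
R2 ← R2 − (4/15)·R1: [0, -8/5, 34/5, -24/5]
R3 ← R3 − (2/15)·R1: [0, -49/5, 2/5, -147/5]
R4 ← R4 + (2/5)·R1: [0, 57/5, -36/5, 171/5]
R5 ← R5 + (2/15)·R1: [0, 39/5, -42/5, 117/5]
R3 ← R3 − (49/8)·R2: [0, 0, -165/4, 0]
R4 ← R4 + (57/8)·R2: [0, 0, 165/4, 0]
R5 ← R5 + (39/8)·R2: [0, 0, 99/4, 0]
R4 ← R4 + R3: [0, 0, 0, 0]
R5 ← R5 + (3/5)·R3: [0, 0, 0, 0]
The echelon form has 3 nonzero rows, and every pivot lies in the first 3 columns, so rank(P) = rank([P|b]) = 3.
The system is consistent.
Free variables = (unknowns) − (rank) = 3 − 3 = 0.

0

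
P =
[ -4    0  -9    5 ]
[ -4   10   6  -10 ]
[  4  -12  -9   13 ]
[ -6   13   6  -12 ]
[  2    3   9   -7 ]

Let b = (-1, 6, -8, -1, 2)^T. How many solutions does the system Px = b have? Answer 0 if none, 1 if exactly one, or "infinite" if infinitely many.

0

Row reduce the augmented matrix [P | b].
R2 ← R2 − R1: [0, 10, 15, -15, 7]
R3 ← R3 + R1: [0, -12, -18, 18, -9]
R4 ← R4 − (3/2)·R1: [0, 13, 39/2, -39/2, 1/2]
R5 ← R5 + (1/2)·R1: [0, 3, 9/2, -9/2, 3/2]
R3 ← R3 + (6/5)·R2: [0, 0, 0, 0, -3/5]
R4 ← R4 − (13/10)·R2: [0, 0, 0, 0, -43/5]
R5 ← R5 − (3/10)·R2: [0, 0, 0, 0, -3/5]
R4 ← R4 − (43/3)·R3: [0, 0, 0, 0, 0]
R5 ← R5 − R3: [0, 0, 0, 0, 0]
The echelon form has 3 nonzero rows; the last pivot sits in the augmented column, so rank(P) = 2 but rank([P|b]) = 3.
Since the ranks differ, the system is inconsistent.
It has no solutions.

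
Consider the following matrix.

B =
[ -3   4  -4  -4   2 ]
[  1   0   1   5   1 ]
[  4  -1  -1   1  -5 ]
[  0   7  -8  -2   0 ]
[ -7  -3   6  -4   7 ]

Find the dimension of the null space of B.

Row reduce to echelon form.
R2 ← R2 + (1/3)·R1: [0, 4/3, -1/3, 11/3, 5/3]
R3 ← R3 + (4/3)·R1: [0, 13/3, -19/3, -13/3, -7/3]
R5 ← R5 − (7/3)·R1: [0, -37/3, 46/3, 16/3, 7/3]
R3 ← R3 − (13/4)·R2: [0, 0, -21/4, -65/4, -31/4]
R4 ← R4 − (21/4)·R2: [0, 0, -25/4, -85/4, -35/4]
R5 ← R5 + (37/4)·R2: [0, 0, 49/4, 157/4, 71/4]
R4 ← R4 − (25/21)·R3: [0, 0, 0, -40/21, 10/21]
R5 ← R5 + (7/3)·R3: [0, 0, 0, 4/3, -1/3]
R5 ← R5 + (7/10)·R4: [0, 0, 0, 0, 0]
4 nonzero rows, so rank(B) = 4.
B has 5 columns; by rank–nullity, nullity = 5 − 4 = 1.

1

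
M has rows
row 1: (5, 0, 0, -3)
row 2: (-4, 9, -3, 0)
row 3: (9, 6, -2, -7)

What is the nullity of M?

Row reduce to echelon form.
R2 ← R2 + (4/5)·R1: [0, 9, -3, -12/5]
R3 ← R3 − (9/5)·R1: [0, 6, -2, -8/5]
R3 ← R3 − (2/3)·R2: [0, 0, 0, 0]
2 nonzero rows, so rank(M) = 2.
M has 4 columns; by rank–nullity, nullity = 4 − 2 = 2.

2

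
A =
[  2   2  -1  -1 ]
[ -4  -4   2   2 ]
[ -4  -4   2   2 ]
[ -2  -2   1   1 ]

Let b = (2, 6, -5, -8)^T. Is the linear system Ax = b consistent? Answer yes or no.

Row reduce the augmented matrix [A | b].
R2 ← R2 + (2)·R1: [0, 0, 0, 0, 10]
R3 ← R3 + (2)·R1: [0, 0, 0, 0, -1]
R4 ← R4 + R1: [0, 0, 0, 0, -6]
R3 ← R3 + (1/10)·R2: [0, 0, 0, 0, 0]
R4 ← R4 + (3/5)·R2: [0, 0, 0, 0, 0]
The echelon form has 2 nonzero rows; the last pivot sits in the augmented column, so rank(A) = 1 but rank([A|b]) = 2.
Since the ranks differ, the system is inconsistent.

no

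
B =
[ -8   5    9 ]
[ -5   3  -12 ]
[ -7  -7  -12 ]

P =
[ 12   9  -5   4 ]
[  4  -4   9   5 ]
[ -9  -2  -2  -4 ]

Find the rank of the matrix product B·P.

First compute BP:
[[-157, -110,  67, -43],
 [ 60, -33,  76,  43],
 [ -4, -11,  -4, -15]]
Now row reduce the product.
R2 ← R2 + (60/157)·R1: [0, -11781/157, 15952/157, 4171/157]
R3 ← R3 − (4/157)·R1: [0, -1287/157, -896/157, -2183/157]
R3 ← R3 − (13/119)·R2: [0, 0, -2000/119, -2000/119]
3 nonzero rows, so rank(BP) = 3.

3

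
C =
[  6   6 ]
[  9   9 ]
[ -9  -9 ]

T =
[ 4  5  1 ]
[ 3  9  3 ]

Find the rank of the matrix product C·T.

First compute CT:
[[ 42,  84,  24],
 [ 63, 126,  36],
 [-63, -126, -36]]
Now row reduce the product.
R2 ← R2 − (3/2)·R1: [0, 0, 0]
R3 ← R3 + (3/2)·R1: [0, 0, 0]
1 nonzero row, so rank(CT) = 1.

1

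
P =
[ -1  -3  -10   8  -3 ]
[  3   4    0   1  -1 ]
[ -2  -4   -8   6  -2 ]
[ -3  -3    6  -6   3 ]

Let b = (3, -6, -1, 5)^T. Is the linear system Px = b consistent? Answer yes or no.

Row reduce the augmented matrix [P | b].
R2 ← R2 + (3)·R1: [0, -5, -30, 25, -10, 3]
R3 ← R3 − (2)·R1: [0, 2, 12, -10, 4, -7]
R4 ← R4 − (3)·R1: [0, 6, 36, -30, 12, -4]
R3 ← R3 + (2/5)·R2: [0, 0, 0, 0, 0, -29/5]
R4 ← R4 + (6/5)·R2: [0, 0, 0, 0, 0, -2/5]
R4 ← R4 − (2/29)·R3: [0, 0, 0, 0, 0, 0]
The echelon form has 3 nonzero rows; the last pivot sits in the augmented column, so rank(P) = 2 but rank([P|b]) = 3.
Since the ranks differ, the system is inconsistent.

no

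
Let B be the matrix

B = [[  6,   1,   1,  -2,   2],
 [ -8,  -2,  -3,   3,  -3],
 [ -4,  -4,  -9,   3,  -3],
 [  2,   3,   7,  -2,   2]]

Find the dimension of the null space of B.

3

Row reduce to echelon form.
R2 ← R2 + (4/3)·R1: [0, -2/3, -5/3, 1/3, -1/3]
R3 ← R3 + (2/3)·R1: [0, -10/3, -25/3, 5/3, -5/3]
R4 ← R4 − (1/3)·R1: [0, 8/3, 20/3, -4/3, 4/3]
R3 ← R3 − (5)·R2: [0, 0, 0, 0, 0]
R4 ← R4 + (4)·R2: [0, 0, 0, 0, 0]
2 nonzero rows, so rank(B) = 2.
B has 5 columns; by rank–nullity, nullity = 5 − 2 = 3.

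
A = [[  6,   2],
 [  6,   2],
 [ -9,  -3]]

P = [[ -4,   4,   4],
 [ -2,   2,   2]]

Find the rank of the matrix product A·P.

1

First compute AP:
[[-28,  28,  28],
 [-28,  28,  28],
 [ 42, -42, -42]]
Now row reduce the product.
R2 ← R2 − R1: [0, 0, 0]
R3 ← R3 + (3/2)·R1: [0, 0, 0]
1 nonzero row, so rank(AP) = 1.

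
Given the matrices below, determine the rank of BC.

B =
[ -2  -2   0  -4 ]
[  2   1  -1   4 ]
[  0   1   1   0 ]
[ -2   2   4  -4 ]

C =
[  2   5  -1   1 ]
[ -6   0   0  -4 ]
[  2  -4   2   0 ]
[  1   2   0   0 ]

2

First compute BC:
[[  4, -18,   2,   6],
 [  0,  22,  -4,  -2],
 [ -4,  -4,   2,  -4],
 [-12, -34,  10, -10]]
Now row reduce the product.
R3 ← R3 + R1: [0, -22, 4, 2]
R4 ← R4 + (3)·R1: [0, -88, 16, 8]
R3 ← R3 + R2: [0, 0, 0, 0]
R4 ← R4 + (4)·R2: [0, 0, 0, 0]
2 nonzero rows, so rank(BC) = 2.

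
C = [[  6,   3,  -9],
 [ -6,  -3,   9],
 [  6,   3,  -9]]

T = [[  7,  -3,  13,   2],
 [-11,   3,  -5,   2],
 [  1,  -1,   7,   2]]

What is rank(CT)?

First compute CT:
[[  0,   0,   0,   0],
 [  0,   0,   0,   0],
 [  0,   0,   0,   0]]
Now row reduce the product.
0 nonzero rows, so rank(CT) = 0.

0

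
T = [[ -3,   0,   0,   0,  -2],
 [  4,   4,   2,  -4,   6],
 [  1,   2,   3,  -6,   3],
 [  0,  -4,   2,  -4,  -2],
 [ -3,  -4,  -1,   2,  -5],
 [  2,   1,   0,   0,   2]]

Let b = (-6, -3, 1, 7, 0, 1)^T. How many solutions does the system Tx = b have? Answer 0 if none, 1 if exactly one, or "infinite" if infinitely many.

0

Row reduce the augmented matrix [T | b].
R2 ← R2 + (4/3)·R1: [0, 4, 2, -4, 10/3, -11]
R3 ← R3 + (1/3)·R1: [0, 2, 3, -6, 7/3, -1]
R5 ← R5 − R1: [0, -4, -1, 2, -3, 6]
R6 ← R6 + (2/3)·R1: [0, 1, 0, 0, 2/3, -3]
R3 ← R3 − (1/2)·R2: [0, 0, 2, -4, 2/3, 9/2]
R4 ← R4 + R2: [0, 0, 4, -8, 4/3, -4]
R5 ← R5 + R2: [0, 0, 1, -2, 1/3, -5]
R6 ← R6 − (1/4)·R2: [0, 0, -1/2, 1, -1/6, -1/4]
R4 ← R4 − (2)·R3: [0, 0, 0, 0, 0, -13]
R5 ← R5 − (1/2)·R3: [0, 0, 0, 0, 0, -29/4]
R6 ← R6 + (1/4)·R3: [0, 0, 0, 0, 0, 7/8]
R5 ← R5 − (29/52)·R4: [0, 0, 0, 0, 0, 0]
R6 ← R6 + (7/104)·R4: [0, 0, 0, 0, 0, 0]
The echelon form has 4 nonzero rows; the last pivot sits in the augmented column, so rank(T) = 3 but rank([T|b]) = 4.
Since the ranks differ, the system is inconsistent.
It has no solutions.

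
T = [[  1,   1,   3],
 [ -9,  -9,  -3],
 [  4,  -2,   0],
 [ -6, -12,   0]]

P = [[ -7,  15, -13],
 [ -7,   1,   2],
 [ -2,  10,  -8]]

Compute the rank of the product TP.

First compute TP:
[[-20,  46, -35],
 [132, -174, 123],
 [-14,  58, -56],
 [126, -102,  54]]
Now row reduce the product.
R2 ← R2 + (33/5)·R1: [0, 648/5, -108]
R3 ← R3 − (7/10)·R1: [0, 129/5, -63/2]
R4 ← R4 + (63/10)·R1: [0, 939/5, -333/2]
R3 ← R3 − (43/216)·R2: [0, 0, -10]
R4 ← R4 − (313/216)·R2: [0, 0, -10]
R4 ← R4 − R3: [0, 0, 0]
3 nonzero rows, so rank(TP) = 3.

3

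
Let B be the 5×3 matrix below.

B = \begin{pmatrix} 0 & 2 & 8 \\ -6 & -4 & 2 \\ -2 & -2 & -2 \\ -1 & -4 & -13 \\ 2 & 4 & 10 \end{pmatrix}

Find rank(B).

2

Row reduce to echelon form.
Swap R1 ↔ R2
R3 ← R3 − (1/3)·R1: [0, -2/3, -8/3]
R4 ← R4 − (1/6)·R1: [0, -10/3, -40/3]
R5 ← R5 + (1/3)·R1: [0, 8/3, 32/3]
R3 ← R3 + (1/3)·R2: [0, 0, 0]
R4 ← R4 + (5/3)·R2: [0, 0, 0]
R5 ← R5 − (4/3)·R2: [0, 0, 0]
Echelon form has 2 nonzero rows, so rank(B) = 2.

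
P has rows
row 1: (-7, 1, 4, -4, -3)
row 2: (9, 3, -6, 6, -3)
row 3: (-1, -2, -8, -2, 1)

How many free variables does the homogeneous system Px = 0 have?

2

Row reduce to echelon form.
R2 ← R2 + (9/7)·R1: [0, 30/7, -6/7, 6/7, -48/7]
R3 ← R3 − (1/7)·R1: [0, -15/7, -60/7, -10/7, 10/7]
R3 ← R3 + (1/2)·R2: [0, 0, -9, -1, -2]
3 nonzero rows, so rank(P) = 3.
P has 5 columns; by rank–nullity, nullity = 5 − 3 = 2.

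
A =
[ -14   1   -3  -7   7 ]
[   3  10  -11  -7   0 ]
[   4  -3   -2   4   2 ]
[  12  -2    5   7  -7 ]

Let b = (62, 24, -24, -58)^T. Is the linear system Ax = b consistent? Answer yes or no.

Row reduce the augmented matrix [A | b].
R2 ← R2 + (3/14)·R1: [0, 143/14, -163/14, -17/2, 3/2, 261/7]
R3 ← R3 + (2/7)·R1: [0, -19/7, -20/7, 2, 4, -44/7]
R4 ← R4 + (6/7)·R1: [0, -8/7, 17/7, 1, -1, -34/7]
R3 ← R3 + (38/143)·R2: [0, 0, -851/143, -37/143, 629/143, 518/143]
R4 ← R4 + (16/143)·R2: [0, 0, 161/143, 7/143, -119/143, -98/143]
R4 ← R4 + (7/37)·R3: [0, 0, 0, 0, 0, 0]
The echelon form has 3 nonzero rows, and every pivot lies in the first 5 columns, so rank(A) = rank([A|b]) = 3.
The system is consistent.

yes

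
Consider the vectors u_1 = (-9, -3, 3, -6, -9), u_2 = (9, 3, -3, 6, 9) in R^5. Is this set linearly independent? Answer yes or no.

Form the matrix with these vectors as rows and row reduce.
R2 ← R2 + R1: [0, 0, 0, 0, 0]
1 nonzero row, so the 2 vectors span a space of dimension 1.
Since 1 < 2, the vectors are linearly dependent.

no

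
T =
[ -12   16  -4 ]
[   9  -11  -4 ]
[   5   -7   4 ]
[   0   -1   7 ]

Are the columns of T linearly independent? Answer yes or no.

no

Row reduce T to echelon form.
R2 ← R2 + (3/4)·R1: [0, 1, -7]
R3 ← R3 + (5/12)·R1: [0, -1/3, 7/3]
R3 ← R3 + (1/3)·R2: [0, 0, 0]
R4 ← R4 + R2: [0, 0, 0]
2 pivots among 3 columns.
Only 2 < 3 pivot columns, so the columns are linearly dependent.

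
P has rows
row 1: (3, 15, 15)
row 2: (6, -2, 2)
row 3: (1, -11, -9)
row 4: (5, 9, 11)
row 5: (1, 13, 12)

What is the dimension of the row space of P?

2

Row reduce to echelon form.
R2 ← R2 − (2)·R1: [0, -32, -28]
R3 ← R3 − (1/3)·R1: [0, -16, -14]
R4 ← R4 − (5/3)·R1: [0, -16, -14]
R5 ← R5 − (1/3)·R1: [0, 8, 7]
R3 ← R3 − (1/2)·R2: [0, 0, 0]
R4 ← R4 − (1/2)·R2: [0, 0, 0]
R5 ← R5 + (1/4)·R2: [0, 0, 0]
Echelon form has 2 nonzero rows, so rank(P) = 2.
The row space has dimension equal to the rank: 2.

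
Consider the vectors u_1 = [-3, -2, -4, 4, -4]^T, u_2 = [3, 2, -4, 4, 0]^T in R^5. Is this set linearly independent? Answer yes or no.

yes

Form the matrix with these vectors as rows and row reduce.
R2 ← R2 + R1: [0, 0, -8, 8, -4]
2 nonzero rows, so the 2 vectors span a space of dimension 2.
Since 2 = 2, the vectors are linearly independent.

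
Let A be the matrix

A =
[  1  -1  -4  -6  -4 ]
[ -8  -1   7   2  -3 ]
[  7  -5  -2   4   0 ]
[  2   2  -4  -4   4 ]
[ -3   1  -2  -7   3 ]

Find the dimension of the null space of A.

Row reduce to echelon form.
R2 ← R2 + (8)·R1: [0, -9, -25, -46, -35]
R3 ← R3 − (7)·R1: [0, 2, 26, 46, 28]
R4 ← R4 − (2)·R1: [0, 4, 4, 8, 12]
R5 ← R5 + (3)·R1: [0, -2, -14, -25, -9]
R3 ← R3 + (2/9)·R2: [0, 0, 184/9, 322/9, 182/9]
R4 ← R4 + (4/9)·R2: [0, 0, -64/9, -112/9, -32/9]
R5 ← R5 − (2/9)·R2: [0, 0, -76/9, -133/9, -11/9]
R4 ← R4 + (8/23)·R3: [0, 0, 0, 0, 80/23]
R5 ← R5 + (19/46)·R3: [0, 0, 0, 0, 164/23]
R5 ← R5 − (41/20)·R4: [0, 0, 0, 0, 0]
4 nonzero rows, so rank(A) = 4.
A has 5 columns; by rank–nullity, nullity = 5 − 4 = 1.

1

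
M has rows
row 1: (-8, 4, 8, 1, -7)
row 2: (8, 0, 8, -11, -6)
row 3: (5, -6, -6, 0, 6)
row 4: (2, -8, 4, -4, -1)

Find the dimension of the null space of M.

Row reduce to echelon form.
R2 ← R2 + R1: [0, 4, 16, -10, -13]
R3 ← R3 + (5/8)·R1: [0, -7/2, -1, 5/8, 13/8]
R4 ← R4 + (1/4)·R1: [0, -7, 6, -15/4, -11/4]
R3 ← R3 + (7/8)·R2: [0, 0, 13, -65/8, -39/4]
R4 ← R4 + (7/4)·R2: [0, 0, 34, -85/4, -51/2]
R4 ← R4 − (34/13)·R3: [0, 0, 0, 0, 0]
3 nonzero rows, so rank(M) = 3.
M has 5 columns; by rank–nullity, nullity = 5 − 3 = 2.

2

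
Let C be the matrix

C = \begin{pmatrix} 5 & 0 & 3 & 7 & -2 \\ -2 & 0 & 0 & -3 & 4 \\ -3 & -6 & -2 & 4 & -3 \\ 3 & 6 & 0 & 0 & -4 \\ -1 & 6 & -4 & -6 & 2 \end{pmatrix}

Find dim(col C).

Row reduce to echelon form.
R2 ← R2 + (2/5)·R1: [0, 0, 6/5, -1/5, 16/5]
R3 ← R3 + (3/5)·R1: [0, -6, -1/5, 41/5, -21/5]
R4 ← R4 − (3/5)·R1: [0, 6, -9/5, -21/5, -14/5]
R5 ← R5 + (1/5)·R1: [0, 6, -17/5, -23/5, 8/5]
Swap R2 ↔ R3
R4 ← R4 + R2: [0, 0, -2, 4, -7]
R5 ← R5 + R2: [0, 0, -18/5, 18/5, -13/5]
R4 ← R4 + (5/3)·R3: [0, 0, 0, 11/3, -5/3]
R5 ← R5 + (3)·R3: [0, 0, 0, 3, 7]
R5 ← R5 − (9/11)·R4: [0, 0, 0, 0, 92/11]
Echelon form has 5 nonzero rows, so rank(C) = 5.
The column space has dimension equal to the rank: 5.

5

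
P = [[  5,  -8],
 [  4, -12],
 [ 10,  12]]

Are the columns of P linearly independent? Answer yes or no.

yes

Row reduce P to echelon form.
R2 ← R2 − (4/5)·R1: [0, -28/5]
R3 ← R3 − (2)·R1: [0, 28]
R3 ← R3 + (5)·R2: [0, 0]
2 pivots among 2 columns.
Every column is a pivot column, so the columns are linearly independent.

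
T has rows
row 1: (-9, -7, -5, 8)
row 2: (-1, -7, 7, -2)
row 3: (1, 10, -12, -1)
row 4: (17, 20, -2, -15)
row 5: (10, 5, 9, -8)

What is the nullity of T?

0

Row reduce to echelon form.
R2 ← R2 − (1/9)·R1: [0, -56/9, 68/9, -26/9]
R3 ← R3 + (1/9)·R1: [0, 83/9, -113/9, -1/9]
R4 ← R4 + (17/9)·R1: [0, 61/9, -103/9, 1/9]
R5 ← R5 + (10/9)·R1: [0, -25/9, 31/9, 8/9]
R3 ← R3 + (83/56)·R2: [0, 0, -19/14, -123/28]
R4 ← R4 + (61/56)·R2: [0, 0, -45/14, -85/28]
R5 ← R5 − (25/56)·R2: [0, 0, 1/14, 61/28]
R4 ← R4 − (45/19)·R3: [0, 0, 0, 140/19]
R5 ← R5 + (1/19)·R3: [0, 0, 0, 37/19]
R5 ← R5 − (37/140)·R4: [0, 0, 0, 0]
4 nonzero rows, so rank(T) = 4.
T has 4 columns; by rank–nullity, nullity = 4 − 4 = 0.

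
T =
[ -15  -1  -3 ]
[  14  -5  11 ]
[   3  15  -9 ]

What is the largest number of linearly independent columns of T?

Row reduce to echelon form.
R2 ← R2 + (14/15)·R1: [0, -89/15, 41/5]
R3 ← R3 + (1/5)·R1: [0, 74/5, -48/5]
R3 ← R3 + (222/89)·R2: [0, 0, 966/89]
Echelon form has 3 nonzero rows, so rank(T) = 3.
The rank gives the maximum number of linearly independent columns: 3.

3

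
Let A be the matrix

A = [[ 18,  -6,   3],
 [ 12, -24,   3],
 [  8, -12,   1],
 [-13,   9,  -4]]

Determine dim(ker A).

Row reduce to echelon form.
R2 ← R2 − (2/3)·R1: [0, -20, 1]
R3 ← R3 − (4/9)·R1: [0, -28/3, -1/3]
R4 ← R4 + (13/18)·R1: [0, 14/3, -11/6]
R3 ← R3 − (7/15)·R2: [0, 0, -4/5]
R4 ← R4 + (7/30)·R2: [0, 0, -8/5]
R4 ← R4 − (2)·R3: [0, 0, 0]
3 nonzero rows, so rank(A) = 3.
A has 3 columns; by rank–nullity, nullity = 3 − 3 = 0.

0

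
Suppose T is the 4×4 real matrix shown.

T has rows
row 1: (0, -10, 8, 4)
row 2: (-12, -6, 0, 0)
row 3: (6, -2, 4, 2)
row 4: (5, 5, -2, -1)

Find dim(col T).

2

Row reduce to echelon form.
Swap R1 ↔ R2
R3 ← R3 + (1/2)·R1: [0, -5, 4, 2]
R4 ← R4 + (5/12)·R1: [0, 5/2, -2, -1]
R3 ← R3 − (1/2)·R2: [0, 0, 0, 0]
R4 ← R4 + (1/4)·R2: [0, 0, 0, 0]
Echelon form has 2 nonzero rows, so rank(T) = 2.
The column space has dimension equal to the rank: 2.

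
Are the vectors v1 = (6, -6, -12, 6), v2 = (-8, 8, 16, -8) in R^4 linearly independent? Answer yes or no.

Form the matrix with these vectors as rows and row reduce.
R2 ← R2 + (4/3)·R1: [0, 0, 0, 0]
1 nonzero row, so the 2 vectors span a space of dimension 1.
Since 1 < 2, the vectors are linearly dependent.

no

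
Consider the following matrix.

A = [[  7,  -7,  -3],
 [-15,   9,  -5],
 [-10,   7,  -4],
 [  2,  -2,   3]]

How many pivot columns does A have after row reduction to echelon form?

3

Row reduce to echelon form.
R2 ← R2 + (15/7)·R1: [0, -6, -80/7]
R3 ← R3 + (10/7)·R1: [0, -3, -58/7]
R4 ← R4 − (2/7)·R1: [0, 0, 27/7]
R3 ← R3 − (1/2)·R2: [0, 0, -18/7]
R4 ← R4 + (3/2)·R3: [0, 0, 0]
Echelon form has 3 nonzero rows, so rank(A) = 3.
Each nonzero row contributes one pivot column: 3 pivot columns.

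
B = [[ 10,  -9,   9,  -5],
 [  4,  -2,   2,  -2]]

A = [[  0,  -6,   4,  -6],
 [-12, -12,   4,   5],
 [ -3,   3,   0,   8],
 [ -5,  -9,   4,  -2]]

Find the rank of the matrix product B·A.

2

First compute BA:
[[106, 120, -16, -23],
 [ 28,  24,   0, -14]]
Now row reduce the product.
R2 ← R2 − (14/53)·R1: [0, -408/53, 224/53, -420/53]
2 nonzero rows, so rank(BA) = 2.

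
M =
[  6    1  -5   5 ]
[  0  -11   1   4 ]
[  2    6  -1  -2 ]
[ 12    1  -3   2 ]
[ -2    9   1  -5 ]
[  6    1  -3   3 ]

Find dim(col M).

4

Row reduce to echelon form.
R3 ← R3 − (1/3)·R1: [0, 17/3, 2/3, -11/3]
R4 ← R4 − (2)·R1: [0, -1, 7, -8]
R5 ← R5 + (1/3)·R1: [0, 28/3, -2/3, -10/3]
R6 ← R6 − R1: [0, 0, 2, -2]
R3 ← R3 + (17/33)·R2: [0, 0, 13/11, -53/33]
R4 ← R4 − (1/11)·R2: [0, 0, 76/11, -92/11]
R5 ← R5 + (28/33)·R2: [0, 0, 2/11, 2/33]
R4 ← R4 − (76/13)·R3: [0, 0, 0, 40/39]
R5 ← R5 − (2/13)·R3: [0, 0, 0, 4/13]
R6 ← R6 − (22/13)·R3: [0, 0, 0, 28/39]
R5 ← R5 − (3/10)·R4: [0, 0, 0, 0]
R6 ← R6 − (7/10)·R4: [0, 0, 0, 0]
Echelon form has 4 nonzero rows, so rank(M) = 4.
The column space has dimension equal to the rank: 4.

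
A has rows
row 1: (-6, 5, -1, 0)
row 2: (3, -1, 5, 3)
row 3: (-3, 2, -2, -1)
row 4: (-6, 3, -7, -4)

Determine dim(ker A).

Row reduce to echelon form.
R2 ← R2 + (1/2)·R1: [0, 3/2, 9/2, 3]
R3 ← R3 − (1/2)·R1: [0, -1/2, -3/2, -1]
R4 ← R4 − R1: [0, -2, -6, -4]
R3 ← R3 + (1/3)·R2: [0, 0, 0, 0]
R4 ← R4 + (4/3)·R2: [0, 0, 0, 0]
2 nonzero rows, so rank(A) = 2.
A has 4 columns; by rank–nullity, nullity = 4 − 2 = 2.

2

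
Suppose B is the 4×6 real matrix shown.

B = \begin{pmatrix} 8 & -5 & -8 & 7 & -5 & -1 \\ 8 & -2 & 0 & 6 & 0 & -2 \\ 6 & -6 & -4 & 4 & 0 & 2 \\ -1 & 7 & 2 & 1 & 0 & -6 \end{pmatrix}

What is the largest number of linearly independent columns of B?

Row reduce to echelon form.
R2 ← R2 − R1: [0, 3, 8, -1, 5, -1]
R3 ← R3 − (3/4)·R1: [0, -9/4, 2, -5/4, 15/4, 11/4]
R4 ← R4 + (1/8)·R1: [0, 51/8, 1, 15/8, -5/8, -49/8]
R3 ← R3 + (3/4)·R2: [0, 0, 8, -2, 15/2, 2]
R4 ← R4 − (17/8)·R2: [0, 0, -16, 4, -45/4, -4]
R4 ← R4 + (2)·R3: [0, 0, 0, 0, 15/4, 0]
Echelon form has 4 nonzero rows, so rank(B) = 4.
The rank gives the maximum number of linearly independent columns: 4.

4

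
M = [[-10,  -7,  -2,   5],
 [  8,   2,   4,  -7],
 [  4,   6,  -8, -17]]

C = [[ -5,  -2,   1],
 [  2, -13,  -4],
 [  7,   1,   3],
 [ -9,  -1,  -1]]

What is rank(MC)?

3

First compute MC:
[[-23, 104,   7],
 [ 55, -31,  19],
 [ 89, -77, -27]]
Now row reduce the product.
R2 ← R2 + (55/23)·R1: [0, 5007/23, 822/23]
R3 ← R3 + (89/23)·R1: [0, 7485/23, 2/23]
R3 ← R3 − (2495/1669)·R2: [0, 0, -89024/1669]
3 nonzero rows, so rank(MC) = 3.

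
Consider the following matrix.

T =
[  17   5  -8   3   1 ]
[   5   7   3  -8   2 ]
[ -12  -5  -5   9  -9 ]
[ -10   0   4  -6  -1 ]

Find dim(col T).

Row reduce to echelon form.
R2 ← R2 − (5/17)·R1: [0, 94/17, 91/17, -151/17, 29/17]
R3 ← R3 + (12/17)·R1: [0, -25/17, -181/17, 189/17, -141/17]
R4 ← R4 + (10/17)·R1: [0, 50/17, -12/17, -72/17, -7/17]
R3 ← R3 + (25/94)·R2: [0, 0, -867/94, 823/94, -737/94]
R4 ← R4 − (25/47)·R2: [0, 0, -167/47, 23/47, -62/47]
R4 ← R4 − (334/867)·R3: [0, 0, 0, -2500/867, 1475/867]
Echelon form has 4 nonzero rows, so rank(T) = 4.
The column space has dimension equal to the rank: 4.

4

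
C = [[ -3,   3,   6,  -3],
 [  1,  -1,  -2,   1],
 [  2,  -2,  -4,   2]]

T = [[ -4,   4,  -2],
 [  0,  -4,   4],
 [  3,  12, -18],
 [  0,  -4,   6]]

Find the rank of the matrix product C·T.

1

First compute CT:
[[ 30,  60, -108],
 [-10, -20,  36],
 [-20, -40,  72]]
Now row reduce the product.
R2 ← R2 + (1/3)·R1: [0, 0, 0]
R3 ← R3 + (2/3)·R1: [0, 0, 0]
1 nonzero row, so rank(CT) = 1.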